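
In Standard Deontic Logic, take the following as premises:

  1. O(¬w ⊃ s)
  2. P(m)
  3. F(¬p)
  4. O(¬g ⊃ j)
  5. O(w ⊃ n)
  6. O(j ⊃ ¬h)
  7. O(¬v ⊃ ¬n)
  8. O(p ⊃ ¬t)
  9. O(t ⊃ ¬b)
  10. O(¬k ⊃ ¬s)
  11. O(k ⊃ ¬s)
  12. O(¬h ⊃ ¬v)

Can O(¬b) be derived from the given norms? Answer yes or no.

No

Premise 9 is O(t ⊃ ¬b), but O(t) is not derivable from the premises, so it does not yield O(¬b).
No other premise forces O(¬b). An ideal world satisfying every premise can still have ¬b false, so O(¬b) is not derivable.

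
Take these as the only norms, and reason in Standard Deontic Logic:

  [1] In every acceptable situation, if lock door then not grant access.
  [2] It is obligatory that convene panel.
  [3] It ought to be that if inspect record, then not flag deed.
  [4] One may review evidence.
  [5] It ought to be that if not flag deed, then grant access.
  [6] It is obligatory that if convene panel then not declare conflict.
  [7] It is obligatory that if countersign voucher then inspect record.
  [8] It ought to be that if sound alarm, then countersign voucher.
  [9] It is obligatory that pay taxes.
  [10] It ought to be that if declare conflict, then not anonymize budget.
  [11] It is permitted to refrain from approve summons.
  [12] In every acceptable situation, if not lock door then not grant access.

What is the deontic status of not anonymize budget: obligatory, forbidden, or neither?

Neither

Premise 10 is O(declare_conflict → ¬anonymize_budget), but O(declare_conflict) is not derivable from the premises, so it does not yield O(¬anonymize_budget).
No premise or chain of K-axiom applications forces O(¬anonymize_budget), and none forces O(anonymize_budget). So ¬anonymize_budget is neither obligatory nor forbidden under these norms.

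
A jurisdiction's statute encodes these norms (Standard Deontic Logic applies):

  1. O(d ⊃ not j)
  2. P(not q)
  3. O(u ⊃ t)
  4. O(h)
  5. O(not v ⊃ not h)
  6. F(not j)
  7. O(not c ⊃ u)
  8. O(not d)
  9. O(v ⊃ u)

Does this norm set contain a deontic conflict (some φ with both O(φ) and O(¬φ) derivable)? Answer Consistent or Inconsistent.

Premise 1 is O(d ⊃ not j), but O(d) is not derivable from the premises, so it does not yield O(not j).
So O(not j) is not derivable, and the apparent clash with O(j) does not arise.
A world satisfying every obligation exists (e.g. c=false, d=false, h=true, j=true, q=false, t=true, u=true, v=true); no atom is both obligatory and forbidden, so the set is consistent.

Consistent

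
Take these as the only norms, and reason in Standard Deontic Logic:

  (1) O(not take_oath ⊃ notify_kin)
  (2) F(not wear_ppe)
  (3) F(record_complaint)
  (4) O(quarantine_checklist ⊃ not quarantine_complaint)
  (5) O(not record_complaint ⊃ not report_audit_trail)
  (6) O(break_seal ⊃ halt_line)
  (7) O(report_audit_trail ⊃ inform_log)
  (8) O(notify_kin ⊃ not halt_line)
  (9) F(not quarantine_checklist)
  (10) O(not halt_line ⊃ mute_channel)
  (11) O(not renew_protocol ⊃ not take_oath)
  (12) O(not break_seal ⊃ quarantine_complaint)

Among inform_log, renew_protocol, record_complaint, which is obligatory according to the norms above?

F(not quarantine_checklist) at premise 9 means O(quarantine_checklist).
With premise 4, O(quarantine_checklist ⊃ not quarantine_complaint), the K-axiom yields O(not quarantine_complaint).
The contrapositive of premise 12 (O(not break_seal ⊃ quarantine_complaint)) is O(not quarantine_complaint ⊃ break_seal), and O(not quarantine_complaint) is already established, so O(break_seal).
Applying K to premise 6 (O(break_seal ⊃ halt_line)) and O(break_seal) yields O(halt_line).
Premise 8 is O(notify_kin ⊃ not halt_line); contrapositively O(halt_line ⊃ not notify_kin). Since O(halt_line) holds, K gives O(not notify_kin).
Premise 1 is O(not take_oath ⊃ notify_kin); contrapositively O(not notify_kin ⊃ take_oath). Since O(not notify_kin) holds, K gives O(take_oath).
The contrapositive of premise 11 (O(not renew_protocol ⊃ not take_oath)) is O(take_oath ⊃ renew_protocol), and O(take_oath) is already established, so O(renew_protocol).
So O(renew_protocol) holds — renew_protocol is obligatory. None of the other listed options is made obligatory by any chain of premises.

renew_protocol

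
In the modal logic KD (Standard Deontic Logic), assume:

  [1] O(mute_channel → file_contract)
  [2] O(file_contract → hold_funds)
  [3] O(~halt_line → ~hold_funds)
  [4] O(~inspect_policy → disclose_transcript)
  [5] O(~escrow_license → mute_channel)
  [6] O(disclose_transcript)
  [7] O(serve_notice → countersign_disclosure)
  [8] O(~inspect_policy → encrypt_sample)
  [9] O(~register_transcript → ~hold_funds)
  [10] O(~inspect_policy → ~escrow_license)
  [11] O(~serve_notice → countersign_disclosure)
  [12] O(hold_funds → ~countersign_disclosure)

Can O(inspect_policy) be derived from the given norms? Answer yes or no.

Yes

Premises 7 and 11 are O(serve_notice → countersign_disclosure) and O(~serve_notice → countersign_disclosure); every ideal world satisfies serve_notice or ~serve_notice, so in either case countersign_disclosure holds — hence O(countersign_disclosure).
Premise 12, O(hold_funds → ~countersign_disclosure), contraposes to O(countersign_disclosure → ~hold_funds); with O(countersign_disclosure) we get O(~hold_funds).
The contrapositive of premise 2 (O(file_contract → hold_funds)) is O(~hold_funds → ~file_contract), and O(~hold_funds) is already established, so O(~file_contract).
Premise 1 is O(mute_channel → file_contract); contrapositively O(~file_contract → ~mute_channel). Since O(~file_contract) holds, K gives O(~mute_channel).
Premise 5, O(~escrow_license → mute_channel), contraposes to O(~mute_channel → escrow_license); with O(~mute_channel) we get O(escrow_license).
Premise 10 is O(~inspect_policy → ~escrow_license); contrapositively O(escrow_license → inspect_policy). Since O(escrow_license) holds, K gives O(inspect_policy).
Premises 3, 4, 6, 8, 9 do not contribute to this derivation.
So O(inspect_policy) follows.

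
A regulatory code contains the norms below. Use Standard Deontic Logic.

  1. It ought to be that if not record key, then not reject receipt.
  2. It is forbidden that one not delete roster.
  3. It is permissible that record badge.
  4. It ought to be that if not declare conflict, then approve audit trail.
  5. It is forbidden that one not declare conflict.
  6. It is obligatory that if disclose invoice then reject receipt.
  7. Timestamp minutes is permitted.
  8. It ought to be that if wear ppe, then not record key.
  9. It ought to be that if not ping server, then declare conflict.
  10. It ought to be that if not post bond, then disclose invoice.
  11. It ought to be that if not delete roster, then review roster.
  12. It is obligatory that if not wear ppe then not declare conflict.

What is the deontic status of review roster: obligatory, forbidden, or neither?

Neither

Premise 11 is O(¬delete_roster → review_roster), but O(¬delete_roster) is not derivable from the premises, so it does not yield O(review_roster).
No premise or chain of K-axiom applications forces O(review_roster), and none forces O(¬review_roster). So review_roster is neither obligatory nor forbidden under these norms.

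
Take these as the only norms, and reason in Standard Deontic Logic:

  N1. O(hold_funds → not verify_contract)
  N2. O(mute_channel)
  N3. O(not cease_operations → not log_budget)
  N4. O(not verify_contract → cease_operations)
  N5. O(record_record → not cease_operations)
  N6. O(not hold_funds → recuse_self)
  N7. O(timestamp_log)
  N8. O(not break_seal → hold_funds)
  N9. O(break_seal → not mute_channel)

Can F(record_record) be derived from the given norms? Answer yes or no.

Yes

From premise 2 we have O(mute_channel).
Premise 9 is O(break_seal → not mute_channel); contrapositively O(mute_channel → not break_seal). Since O(mute_channel) holds, K gives O(not break_seal).
Premise 8 is O(not break_seal → hold_funds); since O(not break_seal), deontic closure gives O(hold_funds).
Premise 1 is O(hold_funds → not verify_contract); since O(hold_funds), deontic closure gives O(not verify_contract).
Premise 4 is O(not verify_contract → cease_operations); since O(not verify_contract), deontic closure gives O(cease_operations).
Premise 5, O(record_record → not cease_operations), contraposes to O(cease_operations → not record_record); with O(cease_operations) we get O(not record_record).
Premises 3, 6, 7 do not contribute to this derivation.
So O(not record_record) holds, i.e. F(record_record). The claim follows.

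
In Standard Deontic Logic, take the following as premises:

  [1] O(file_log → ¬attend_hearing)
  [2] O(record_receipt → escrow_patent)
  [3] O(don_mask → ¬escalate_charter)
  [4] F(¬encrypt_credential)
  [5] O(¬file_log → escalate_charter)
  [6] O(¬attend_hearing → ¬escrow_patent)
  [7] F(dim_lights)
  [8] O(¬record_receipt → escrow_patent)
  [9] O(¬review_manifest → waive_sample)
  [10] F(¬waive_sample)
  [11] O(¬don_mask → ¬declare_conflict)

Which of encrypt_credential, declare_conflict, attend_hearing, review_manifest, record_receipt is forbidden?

Premises 2 and 8 are O(record_receipt → escrow_patent) and O(¬record_receipt → escrow_patent); every ideal world satisfies record_receipt or ¬record_receipt, so in either case escrow_patent holds — hence O(escrow_patent).
Premise 6, O(¬attend_hearing → ¬escrow_patent), contraposes to O(escrow_patent → attend_hearing); with O(escrow_patent) we get O(attend_hearing).
The contrapositive of premise 1 (O(file_log → ¬attend_hearing)) is O(attend_hearing → ¬file_log), and O(attend_hearing) is already established, so O(¬file_log).
With premise 5, O(¬file_log → escalate_charter), the K-axiom yields O(escalate_charter).
Premise 3, O(don_mask → ¬escalate_charter), contraposes to O(escalate_charter → ¬don_mask); with O(escalate_charter) we get O(¬don_mask).
From O(¬don_mask) and premise 11, O(¬don_mask → ¬declare_conflict), we obtain O(¬declare_conflict).
So O(¬declare_conflict) holds, i.e. declare_conflict is forbidden. None of the other listed options is forbidden under the premises.

declare_conflict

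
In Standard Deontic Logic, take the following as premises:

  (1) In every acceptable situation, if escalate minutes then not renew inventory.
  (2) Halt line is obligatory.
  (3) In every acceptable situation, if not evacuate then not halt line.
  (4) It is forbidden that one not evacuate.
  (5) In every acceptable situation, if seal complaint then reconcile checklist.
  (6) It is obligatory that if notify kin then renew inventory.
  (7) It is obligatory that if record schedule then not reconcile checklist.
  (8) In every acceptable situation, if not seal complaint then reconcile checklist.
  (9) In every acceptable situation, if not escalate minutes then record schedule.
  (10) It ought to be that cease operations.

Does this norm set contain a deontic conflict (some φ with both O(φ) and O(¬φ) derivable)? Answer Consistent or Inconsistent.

Premise 3 is O(¬evacuate → ¬halt_line), but O(¬evacuate) is not derivable from the premises, so it does not yield O(¬halt_line).
So O(¬halt_line) is not derivable, and the apparent clash with O(halt_line) does not arise.
A world satisfying every obligation exists (e.g. cease_operations=true, escalate_minutes=true, evacuate=true, halt_line=true, notify_kin=false, reconcile_checklist=true, record_schedule=false, renew_inventory=false, seal_complaint=false); no atom is both obligatory and forbidden, so the set is consistent.

Consistent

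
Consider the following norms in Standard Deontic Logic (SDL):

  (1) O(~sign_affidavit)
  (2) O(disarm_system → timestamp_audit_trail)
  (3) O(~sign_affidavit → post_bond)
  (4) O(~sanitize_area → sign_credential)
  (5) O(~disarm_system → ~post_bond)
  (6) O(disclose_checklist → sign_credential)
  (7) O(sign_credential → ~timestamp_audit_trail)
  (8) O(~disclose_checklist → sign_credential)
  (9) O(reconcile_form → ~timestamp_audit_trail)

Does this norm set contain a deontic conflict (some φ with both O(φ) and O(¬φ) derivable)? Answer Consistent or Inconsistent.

Premises 8 and 6 are O(~disclose_checklist → sign_credential) and O(disclose_checklist → sign_credential); every ideal world satisfies ~disclose_checklist or disclose_checklist, so in either case sign_credential holds — hence O(sign_credential).
Premise 7 is O(sign_credential → ~timestamp_audit_trail); since O(sign_credential), deontic closure gives O(~timestamp_audit_trail).
Premise 2, O(disarm_system → timestamp_audit_trail), contraposes to O(~timestamp_audit_trail → ~disarm_system); with O(~timestamp_audit_trail) we get O(~disarm_system).
With premise 5, O(~disarm_system → ~post_bond), the K-axiom yields O(~post_bond).
The contrapositive of premise 3 (O(~sign_affidavit → post_bond)) is O(~post_bond → sign_affidavit), and O(~post_bond) is already established, so O(sign_affidavit).
Yet premise 1 states O(~sign_affidavit).
We now have both O(sign_affidavit) and O(~sign_affidavit) — sign_affidavit is simultaneously obligatory and forbidden, violating the D-axiom.

Inconsistent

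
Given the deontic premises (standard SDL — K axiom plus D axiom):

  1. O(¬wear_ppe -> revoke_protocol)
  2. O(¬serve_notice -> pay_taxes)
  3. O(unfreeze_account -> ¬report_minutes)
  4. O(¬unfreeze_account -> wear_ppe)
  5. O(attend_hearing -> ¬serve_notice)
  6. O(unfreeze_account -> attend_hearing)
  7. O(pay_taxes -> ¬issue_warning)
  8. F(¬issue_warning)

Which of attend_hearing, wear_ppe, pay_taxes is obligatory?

wear_ppe

Premise 8, F(¬issue_warning), is equivalent to O(issue_warning).
Premise 7, O(pay_taxes -> ¬issue_warning), contraposes to O(issue_warning -> ¬pay_taxes); with O(issue_warning) we get O(¬pay_taxes).
The contrapositive of premise 2 (O(¬serve_notice -> pay_taxes)) is O(¬pay_taxes -> serve_notice), and O(¬pay_taxes) is already established, so O(serve_notice).
The contrapositive of premise 5 (O(attend_hearing -> ¬serve_notice)) is O(serve_notice -> ¬attend_hearing), and O(serve_notice) is already established, so O(¬attend_hearing).
Premise 6 is O(unfreeze_account -> attend_hearing); contrapositively O(¬attend_hearing -> ¬unfreeze_account). Since O(¬attend_hearing) holds, K gives O(¬unfreeze_account).
Premise 4 is O(¬unfreeze_account -> wear_ppe); since O(¬unfreeze_account), deontic closure gives O(wear_ppe).
So O(wear_ppe) holds — wear_ppe is obligatory. None of the other listed options is made obligatory by any chain of premises.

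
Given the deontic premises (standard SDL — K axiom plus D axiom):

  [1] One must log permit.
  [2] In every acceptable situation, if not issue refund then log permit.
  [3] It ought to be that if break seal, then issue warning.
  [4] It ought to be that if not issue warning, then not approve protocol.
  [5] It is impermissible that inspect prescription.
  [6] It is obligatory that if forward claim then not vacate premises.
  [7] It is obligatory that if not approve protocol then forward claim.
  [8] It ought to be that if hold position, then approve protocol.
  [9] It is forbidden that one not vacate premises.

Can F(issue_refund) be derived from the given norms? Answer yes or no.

Premise 2 is O(¬issue_refund → log_permit); even if O(log_permit) held, inferring O(¬issue_refund) would be affirming the consequent — invalid.
No other premise forces O(¬issue_refund). An ideal world satisfying every premise can still have issue_refund true, so F(issue_refund) is not derivable.

No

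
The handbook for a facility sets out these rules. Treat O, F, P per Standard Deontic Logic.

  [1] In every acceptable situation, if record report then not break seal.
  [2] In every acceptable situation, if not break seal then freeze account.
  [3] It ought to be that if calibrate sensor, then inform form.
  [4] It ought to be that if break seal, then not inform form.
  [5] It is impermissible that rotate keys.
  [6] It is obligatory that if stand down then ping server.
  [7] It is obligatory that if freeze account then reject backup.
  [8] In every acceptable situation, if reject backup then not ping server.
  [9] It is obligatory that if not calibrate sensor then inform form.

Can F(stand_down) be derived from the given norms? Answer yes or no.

Premises 9 and 3 are O(¬calibrate_sensor → inform_form) and O(calibrate_sensor → inform_form); every ideal world satisfies ¬calibrate_sensor or calibrate_sensor, so in either case inform_form holds — hence O(inform_form).
Premise 4, O(break_seal → ¬inform_form), contraposes to O(inform_form → ¬break_seal); with O(inform_form) we get O(¬break_seal).
Premise 2 is O(¬break_seal → freeze_account); since O(¬break_seal), deontic closure gives O(freeze_account).
With premise 7, O(freeze_account → reject_backup), the K-axiom yields O(reject_backup).
From O(reject_backup) and premise 8, O(reject_backup → ¬ping_server), we obtain O(¬ping_server).
Premise 6 is O(stand_down → ping_server); contrapositively O(¬ping_server → ¬stand_down). Since O(¬ping_server) holds, K gives O(¬stand_down).
Premises 1, 5 do not contribute to this derivation.
So O(¬stand_down) holds, i.e. F(stand_down). The claim follows.

Yes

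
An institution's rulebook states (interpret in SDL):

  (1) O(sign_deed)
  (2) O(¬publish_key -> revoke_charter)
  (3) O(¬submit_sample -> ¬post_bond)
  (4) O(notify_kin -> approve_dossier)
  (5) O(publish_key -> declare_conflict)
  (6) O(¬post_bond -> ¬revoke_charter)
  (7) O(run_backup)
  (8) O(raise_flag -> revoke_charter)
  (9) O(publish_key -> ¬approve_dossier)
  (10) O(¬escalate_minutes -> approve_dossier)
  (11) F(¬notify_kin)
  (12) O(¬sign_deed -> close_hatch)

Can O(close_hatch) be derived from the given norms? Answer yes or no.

Premise 12 is O(¬sign_deed -> close_hatch), but O(¬sign_deed) is not derivable from the premises, so it does not yield O(close_hatch).
No other premise forces O(close_hatch). An ideal world satisfying every premise can still have close_hatch false, so O(close_hatch) is not derivable.

No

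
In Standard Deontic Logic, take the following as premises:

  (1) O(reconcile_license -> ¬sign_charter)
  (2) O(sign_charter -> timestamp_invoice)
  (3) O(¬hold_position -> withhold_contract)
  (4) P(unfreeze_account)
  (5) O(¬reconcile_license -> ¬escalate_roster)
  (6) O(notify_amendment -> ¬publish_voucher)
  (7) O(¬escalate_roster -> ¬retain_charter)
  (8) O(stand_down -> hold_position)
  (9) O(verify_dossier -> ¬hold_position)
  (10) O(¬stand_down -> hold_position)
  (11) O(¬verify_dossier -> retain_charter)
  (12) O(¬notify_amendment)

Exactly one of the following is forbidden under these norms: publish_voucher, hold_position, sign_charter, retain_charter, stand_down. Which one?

By case analysis on ¬stand_down: premise 10 gives O(¬stand_down -> hold_position) and premise 8 gives O(stand_down -> hold_position), so O(hold_position) either way.
The contrapositive of premise 9 (O(verify_dossier -> ¬hold_position)) is O(hold_position -> ¬verify_dossier), and O(hold_position) is already established, so O(¬verify_dossier).
From O(¬verify_dossier) and premise 11, O(¬verify_dossier -> retain_charter), we obtain O(retain_charter).
The contrapositive of premise 7 (O(¬escalate_roster -> ¬retain_charter)) is O(retain_charter -> escalate_roster), and O(retain_charter) is already established, so O(escalate_roster).
Premise 5, O(¬reconcile_license -> ¬escalate_roster), contraposes to O(escalate_roster -> reconcile_license); with O(escalate_roster) we get O(reconcile_license).
Premise 1 is O(reconcile_license -> ¬sign_charter); since O(reconcile_license), deontic closure gives O(¬sign_charter).
So O(¬sign_charter) holds, i.e. sign_charter is forbidden. None of the other listed options is forbidden under the premises.

sign_charter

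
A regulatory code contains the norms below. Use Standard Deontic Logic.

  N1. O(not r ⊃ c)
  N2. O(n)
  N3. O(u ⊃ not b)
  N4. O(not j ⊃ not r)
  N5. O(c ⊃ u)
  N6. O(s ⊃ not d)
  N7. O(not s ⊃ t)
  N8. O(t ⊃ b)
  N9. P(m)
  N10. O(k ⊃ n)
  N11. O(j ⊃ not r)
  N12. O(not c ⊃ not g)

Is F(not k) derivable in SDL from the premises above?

No

Premise 10 is O(k ⊃ n); even if O(n) held, inferring O(k) would be affirming the consequent — invalid.
No other premise forces O(k). An ideal world satisfying every premise can still have not k true, so F(not k) is not derivable.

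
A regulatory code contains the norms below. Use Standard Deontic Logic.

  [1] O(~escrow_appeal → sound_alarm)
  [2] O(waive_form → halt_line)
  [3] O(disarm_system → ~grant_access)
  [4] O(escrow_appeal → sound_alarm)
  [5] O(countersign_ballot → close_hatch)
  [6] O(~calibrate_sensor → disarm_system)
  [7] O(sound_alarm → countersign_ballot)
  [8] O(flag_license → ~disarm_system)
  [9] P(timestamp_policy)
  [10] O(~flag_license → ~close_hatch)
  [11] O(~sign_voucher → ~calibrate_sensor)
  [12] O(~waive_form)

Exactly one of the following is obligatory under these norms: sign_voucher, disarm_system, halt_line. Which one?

sign_voucher

By case analysis on escrow_appeal: premise 4 gives O(escrow_appeal → sound_alarm) and premise 1 gives O(~escrow_appeal → sound_alarm), so O(sound_alarm) either way.
With premise 7, O(sound_alarm → countersign_ballot), the K-axiom yields O(countersign_ballot).
From O(countersign_ballot) and premise 5, O(countersign_ballot → close_hatch), we obtain O(close_hatch).
Premise 10 is O(~flag_license → ~close_hatch); contrapositively O(close_hatch → flag_license). Since O(close_hatch) holds, K gives O(flag_license).
With premise 8, O(flag_license → ~disarm_system), the K-axiom yields O(~disarm_system).
Premise 6 is O(~calibrate_sensor → disarm_system); contrapositively O(~disarm_system → calibrate_sensor). Since O(~disarm_system) holds, K gives O(calibrate_sensor).
Premise 11, O(~sign_voucher → ~calibrate_sensor), contraposes to O(calibrate_sensor → sign_voucher); with O(calibrate_sensor) we get O(sign_voucher).
So O(sign_voucher) holds — sign_voucher is obligatory. None of the other listed options is made obligatory by any chain of premises.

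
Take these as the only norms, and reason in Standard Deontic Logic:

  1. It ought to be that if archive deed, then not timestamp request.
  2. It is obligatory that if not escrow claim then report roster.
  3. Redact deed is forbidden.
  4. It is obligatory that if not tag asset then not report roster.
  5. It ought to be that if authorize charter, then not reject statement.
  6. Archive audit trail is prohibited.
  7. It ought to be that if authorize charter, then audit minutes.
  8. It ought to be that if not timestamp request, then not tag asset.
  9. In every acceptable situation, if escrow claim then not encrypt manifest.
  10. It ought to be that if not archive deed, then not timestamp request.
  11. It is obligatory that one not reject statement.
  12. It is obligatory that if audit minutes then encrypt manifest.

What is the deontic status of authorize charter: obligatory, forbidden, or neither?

Forbidden

By case analysis on archive_deed: premise 1 gives O(archive_deed → ¬timestamp_request) and premise 10 gives O(¬archive_deed → ¬timestamp_request), so O(¬timestamp_request) either way.
Premise 8 is O(¬timestamp_request → ¬tag_asset); since O(¬timestamp_request), deontic closure gives O(¬tag_asset).
Applying K to premise 4 (O(¬tag_asset → ¬report_roster)) and O(¬tag_asset) yields O(¬report_roster).
Premise 2 is O(¬escrow_claim → report_roster); contrapositively O(¬report_roster → escrow_claim). Since O(¬report_roster) holds, K gives O(escrow_claim).
From O(escrow_claim) and premise 9, O(escrow_claim → ¬encrypt_manifest), we obtain O(¬encrypt_manifest).
Premise 12, O(audit_minutes → encrypt_manifest), contraposes to O(¬encrypt_manifest → ¬audit_minutes); with O(¬encrypt_manifest) we get O(¬audit_minutes).
The contrapositive of premise 7 (O(authorize_charter → audit_minutes)) is O(¬audit_minutes → ¬authorize_charter), and O(¬audit_minutes) is already established, so O(¬authorize_charter).
Premises 3, 5, 6, 11 do not contribute to this derivation.
Thus O(¬authorize_charter), which is F(authorize_charter): authorize_charter is forbidden.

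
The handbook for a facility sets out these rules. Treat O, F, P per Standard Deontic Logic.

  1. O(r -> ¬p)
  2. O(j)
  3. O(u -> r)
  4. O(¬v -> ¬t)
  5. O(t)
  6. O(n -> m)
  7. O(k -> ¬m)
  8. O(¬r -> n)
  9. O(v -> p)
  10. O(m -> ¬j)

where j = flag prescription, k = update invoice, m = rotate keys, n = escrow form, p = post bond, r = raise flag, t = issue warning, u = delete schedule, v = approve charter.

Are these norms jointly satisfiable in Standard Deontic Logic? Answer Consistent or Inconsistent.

Inconsistent

Premise 2 gives O(j).
The contrapositive of premise 10 (O(m -> ¬j)) is O(j -> ¬m), and O(j) is already established, so O(¬m).
The contrapositive of premise 6 (O(n -> m)) is O(¬m -> ¬n), and O(¬m) is already established, so O(¬n).
Premise 8, O(¬r -> n), contraposes to O(¬n -> r); with O(¬n) we get O(r).
From O(r) and premise 1, O(r -> ¬p), we obtain O(¬p).
The contrapositive of premise 9 (O(v -> p)) is O(¬p -> ¬v), and O(¬p) is already established, so O(¬v).
From O(¬v) and premise 4, O(¬v -> ¬t), we obtain O(¬t).
Yet premise 5 states O(t).
We now have both O(¬t) and O(t) — t is simultaneously obligatory and forbidden, violating the D-axiom.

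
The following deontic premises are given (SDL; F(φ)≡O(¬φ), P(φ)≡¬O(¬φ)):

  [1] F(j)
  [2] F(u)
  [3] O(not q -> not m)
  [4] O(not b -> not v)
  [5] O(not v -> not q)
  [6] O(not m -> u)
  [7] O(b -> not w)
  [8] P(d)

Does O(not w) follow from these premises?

Premise 2 is F(u), i.e. O(not u).
The contrapositive of premise 6 (O(not m -> u)) is O(not u -> m), and O(not u) is already established, so O(m).
Premise 3 is O(not q -> not m); contrapositively O(m -> q). Since O(m) holds, K gives O(q).
Premise 5 is O(not v -> not q); contrapositively O(q -> v). Since O(q) holds, K gives O(v).
Premise 4, O(not b -> not v), contraposes to O(v -> b); with O(v) we get O(b).
Premise 7 is O(b -> not w); since O(b), deontic closure gives O(not w).
Premises 1, 8 do not contribute to this derivation.
So O(not w) follows.

Yes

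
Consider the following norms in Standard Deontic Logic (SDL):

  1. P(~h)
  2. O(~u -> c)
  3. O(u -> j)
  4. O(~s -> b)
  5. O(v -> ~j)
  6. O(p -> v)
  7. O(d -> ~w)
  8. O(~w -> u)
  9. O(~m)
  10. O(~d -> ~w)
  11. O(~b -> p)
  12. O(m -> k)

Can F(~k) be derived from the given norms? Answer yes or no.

No

Premise 12 is O(m -> k), but O(m) is not derivable from the premises, so it does not yield O(k).
No other premise forces O(k). An ideal world satisfying every premise can still have ~k true, so F(~k) is not derivable.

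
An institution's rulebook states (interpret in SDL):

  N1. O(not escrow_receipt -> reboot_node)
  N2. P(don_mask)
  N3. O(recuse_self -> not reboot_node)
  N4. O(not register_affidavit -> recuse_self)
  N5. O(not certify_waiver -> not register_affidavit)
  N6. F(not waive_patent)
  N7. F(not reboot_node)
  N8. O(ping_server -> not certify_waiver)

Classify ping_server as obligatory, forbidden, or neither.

Premise 7 is F(not reboot_node), i.e. O(reboot_node).
Premise 3 is O(recuse_self -> not reboot_node); contrapositively O(reboot_node -> not recuse_self). Since O(reboot_node) holds, K gives O(not recuse_self).
The contrapositive of premise 4 (O(not register_affidavit -> recuse_self)) is O(not recuse_self -> register_affidavit), and O(not recuse_self) is already established, so O(register_affidavit).
Premise 5, O(not certify_waiver -> not register_affidavit), contraposes to O(register_affidavit -> certify_waiver); with O(register_affidavit) we get O(certify_waiver).
The contrapositive of premise 8 (O(ping_server -> not certify_waiver)) is O(certify_waiver -> not ping_server), and O(certify_waiver) is already established, so O(not ping_server).
Premises 1, 2, 6 do not contribute to this derivation.
Thus O(not ping_server), which is F(ping_server): ping_server is forbidden.

Forbidden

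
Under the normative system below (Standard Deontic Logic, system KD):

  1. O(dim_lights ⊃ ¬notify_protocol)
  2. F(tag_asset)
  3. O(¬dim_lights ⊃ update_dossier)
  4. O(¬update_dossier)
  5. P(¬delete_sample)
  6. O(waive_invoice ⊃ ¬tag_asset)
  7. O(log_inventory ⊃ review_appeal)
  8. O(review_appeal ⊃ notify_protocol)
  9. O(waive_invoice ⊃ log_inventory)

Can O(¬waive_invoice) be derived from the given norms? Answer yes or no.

Yes

Premise 4 states O(¬update_dossier) outright.
Premise 3 is O(¬dim_lights ⊃ update_dossier); contrapositively O(¬update_dossier ⊃ dim_lights). Since O(¬update_dossier) holds, K gives O(dim_lights).
From O(dim_lights) and premise 1, O(dim_lights ⊃ ¬notify_protocol), we obtain O(¬notify_protocol).
Premise 8, O(review_appeal ⊃ notify_protocol), contraposes to O(¬notify_protocol ⊃ ¬review_appeal); with O(¬notify_protocol) we get O(¬review_appeal).
Premise 7, O(log_inventory ⊃ review_appeal), contraposes to O(¬review_appeal ⊃ ¬log_inventory); with O(¬review_appeal) we get O(¬log_inventory).
Premise 9, O(waive_invoice ⊃ log_inventory), contraposes to O(¬log_inventory ⊃ ¬waive_invoice); with O(¬log_inventory) we get O(¬waive_invoice).
Premises 2, 5, 6 do not contribute to this derivation.
So O(¬waive_invoice) follows.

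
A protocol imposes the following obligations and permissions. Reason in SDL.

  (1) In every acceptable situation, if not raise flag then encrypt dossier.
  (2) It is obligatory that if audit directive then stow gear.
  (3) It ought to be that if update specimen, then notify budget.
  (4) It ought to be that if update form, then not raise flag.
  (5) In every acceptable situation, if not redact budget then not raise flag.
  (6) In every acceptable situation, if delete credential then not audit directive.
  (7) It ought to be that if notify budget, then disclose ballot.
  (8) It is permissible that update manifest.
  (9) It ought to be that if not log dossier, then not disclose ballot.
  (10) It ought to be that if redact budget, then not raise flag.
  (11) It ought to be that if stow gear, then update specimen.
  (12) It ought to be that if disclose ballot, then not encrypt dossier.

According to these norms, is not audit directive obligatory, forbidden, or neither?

Obligatory

By case analysis on redact_budget: premise 10 gives O(redact_budget → ¬raise_flag) and premise 5 gives O(¬redact_budget → ¬raise_flag), so O(¬raise_flag) either way.
From O(¬raise_flag) and premise 1, O(¬raise_flag → encrypt_dossier), we obtain O(encrypt_dossier).
Premise 12, O(disclose_ballot → ¬encrypt_dossier), contraposes to O(encrypt_dossier → ¬disclose_ballot); with O(encrypt_dossier) we get O(¬disclose_ballot).
The contrapositive of premise 7 (O(notify_budget → disclose_ballot)) is O(¬disclose_ballot → ¬notify_budget), and O(¬disclose_ballot) is already established, so O(¬notify_budget).
The contrapositive of premise 3 (O(update_specimen → notify_budget)) is O(¬notify_budget → ¬update_specimen), and O(¬notify_budget) is already established, so O(¬update_specimen).
The contrapositive of premise 11 (O(stow_gear → update_specimen)) is O(¬update_specimen → ¬stow_gear), and O(¬update_specimen) is already established, so O(¬stow_gear).
Premise 2, O(audit_directive → stow_gear), contraposes to O(¬stow_gear → ¬audit_directive); with O(¬stow_gear) we get O(¬audit_directive).
Premises 4, 6, 8, 9 do not contribute to this derivation.
Hence ¬audit_directive is obligatory.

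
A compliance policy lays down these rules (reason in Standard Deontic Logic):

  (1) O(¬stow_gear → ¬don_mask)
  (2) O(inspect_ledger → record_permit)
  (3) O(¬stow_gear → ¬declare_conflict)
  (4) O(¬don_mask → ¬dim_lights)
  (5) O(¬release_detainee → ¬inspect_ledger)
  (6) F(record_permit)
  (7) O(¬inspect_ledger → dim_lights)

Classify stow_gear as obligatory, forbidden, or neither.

Premise 6 is F(record_permit), i.e. O(¬record_permit).
The contrapositive of premise 2 (O(inspect_ledger → record_permit)) is O(¬record_permit → ¬inspect_ledger), and O(¬record_permit) is already established, so O(¬inspect_ledger).
Premise 7 is O(¬inspect_ledger → dim_lights); since O(¬inspect_ledger), deontic closure gives O(dim_lights).
The contrapositive of premise 4 (O(¬don_mask → ¬dim_lights)) is O(dim_lights → don_mask), and O(dim_lights) is already established, so O(don_mask).
Premise 1, O(¬stow_gear → ¬don_mask), contraposes to O(don_mask → stow_gear); with O(don_mask) we get O(stow_gear).
Premises 3, 5 do not contribute to this derivation.
Hence stow_gear is obligatory.

Obligatory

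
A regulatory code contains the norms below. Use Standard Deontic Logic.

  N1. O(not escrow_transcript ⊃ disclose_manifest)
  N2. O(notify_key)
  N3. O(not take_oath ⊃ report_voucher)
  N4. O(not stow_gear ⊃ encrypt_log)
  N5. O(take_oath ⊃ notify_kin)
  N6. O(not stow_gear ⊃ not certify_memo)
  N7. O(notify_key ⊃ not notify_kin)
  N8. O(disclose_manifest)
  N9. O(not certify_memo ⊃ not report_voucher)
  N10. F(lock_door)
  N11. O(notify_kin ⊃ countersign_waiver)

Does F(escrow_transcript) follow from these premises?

Premise 1 is O(not escrow_transcript ⊃ disclose_manifest); even if O(disclose_manifest) held, inferring O(not escrow_transcript) would be affirming the consequent — invalid.
No other premise forces O(not escrow_transcript). An ideal world satisfying every premise can still have escrow_transcript true, so F(escrow_transcript) is not derivable.

No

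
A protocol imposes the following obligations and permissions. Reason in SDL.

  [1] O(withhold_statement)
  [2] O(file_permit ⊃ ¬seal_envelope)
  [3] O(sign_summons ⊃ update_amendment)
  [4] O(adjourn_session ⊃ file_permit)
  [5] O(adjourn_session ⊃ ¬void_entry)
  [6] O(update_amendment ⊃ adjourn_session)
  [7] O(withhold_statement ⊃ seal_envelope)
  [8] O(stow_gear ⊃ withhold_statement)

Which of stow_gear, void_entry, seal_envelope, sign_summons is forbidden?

Premise 1 states O(withhold_statement) outright.
Premise 7 is O(withhold_statement ⊃ seal_envelope); since O(withhold_statement), deontic closure gives O(seal_envelope).
Premise 2, O(file_permit ⊃ ¬seal_envelope), contraposes to O(seal_envelope ⊃ ¬file_permit); with O(seal_envelope) we get O(¬file_permit).
Premise 4, O(adjourn_session ⊃ file_permit), contraposes to O(¬file_permit ⊃ ¬adjourn_session); with O(¬file_permit) we get O(¬adjourn_session).
Premise 6 is O(update_amendment ⊃ adjourn_session); contrapositively O(¬adjourn_session ⊃ ¬update_amendment). Since O(¬adjourn_session) holds, K gives O(¬update_amendment).
The contrapositive of premise 3 (O(sign_summons ⊃ update_amendment)) is O(¬update_amendment ⊃ ¬sign_summons), and O(¬update_amendment) is already established, so O(¬sign_summons).
So O(¬sign_summons) holds, i.e. sign_summons is forbidden. None of the other listed options is forbidden under the premises.

sign_summons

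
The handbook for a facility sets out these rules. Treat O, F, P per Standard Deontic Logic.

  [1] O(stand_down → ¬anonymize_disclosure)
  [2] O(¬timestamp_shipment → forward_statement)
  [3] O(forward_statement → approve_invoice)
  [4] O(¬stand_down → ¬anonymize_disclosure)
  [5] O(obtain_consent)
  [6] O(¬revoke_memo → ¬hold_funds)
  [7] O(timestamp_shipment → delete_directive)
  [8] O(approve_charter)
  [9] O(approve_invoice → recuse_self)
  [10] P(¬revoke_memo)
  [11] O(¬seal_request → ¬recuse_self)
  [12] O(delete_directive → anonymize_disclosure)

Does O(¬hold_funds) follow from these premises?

Premise 6 is O(¬revoke_memo → ¬hold_funds), but O(¬revoke_memo) is not derivable from the premises (the permission P(¬revoke_memo) asserts only ¬O(revoke_memo), not O(¬revoke_memo)), so it does not yield O(¬hold_funds).
No other premise forces O(¬hold_funds). An ideal world satisfying every premise can still have ¬hold_funds false, so O(¬hold_funds) is not derivable.

No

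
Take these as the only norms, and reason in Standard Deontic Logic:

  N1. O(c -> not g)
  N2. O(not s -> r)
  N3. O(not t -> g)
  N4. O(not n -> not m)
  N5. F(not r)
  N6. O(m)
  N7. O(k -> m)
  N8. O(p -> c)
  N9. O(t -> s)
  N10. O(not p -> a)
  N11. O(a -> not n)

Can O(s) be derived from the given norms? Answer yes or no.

Yes

Premise 6 states O(m) outright.
Premise 4, O(not n -> not m), contraposes to O(m -> n); with O(m) we get O(n).
The contrapositive of premise 11 (O(a -> not n)) is O(n -> not a), and O(n) is already established, so O(not a).
The contrapositive of premise 10 (O(not p -> a)) is O(not a -> p), and O(not a) is already established, so O(p).
From O(p) and premise 8, O(p -> c), we obtain O(c).
Applying K to premise 1 (O(c -> not g)) and O(c) yields O(not g).
The contrapositive of premise 3 (O(not t -> g)) is O(not g -> t), and O(not g) is already established, so O(t).
With premise 9, O(t -> s), the K-axiom yields O(s).
Premises 2, 5, 7 do not contribute to this derivation.
So O(s) follows.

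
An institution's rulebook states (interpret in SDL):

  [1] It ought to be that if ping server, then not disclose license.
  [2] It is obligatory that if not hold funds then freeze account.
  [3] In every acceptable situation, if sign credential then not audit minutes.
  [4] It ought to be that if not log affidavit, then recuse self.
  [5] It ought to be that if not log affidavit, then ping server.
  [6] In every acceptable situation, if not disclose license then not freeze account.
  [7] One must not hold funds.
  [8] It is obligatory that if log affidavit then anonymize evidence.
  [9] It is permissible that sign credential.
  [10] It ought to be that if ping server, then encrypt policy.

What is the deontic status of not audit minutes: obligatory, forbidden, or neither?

Neither

Premise 3 is O(sign_credential → ¬audit_minutes), but O(sign_credential) is not derivable from the premises (the permission P(sign_credential) asserts only ¬O(¬sign_credential), not O(sign_credential)), so it does not yield O(¬audit_minutes).
No premise or chain of K-axiom applications forces O(¬audit_minutes), and none forces O(audit_minutes). So ¬audit_minutes is neither obligatory nor forbidden under these norms.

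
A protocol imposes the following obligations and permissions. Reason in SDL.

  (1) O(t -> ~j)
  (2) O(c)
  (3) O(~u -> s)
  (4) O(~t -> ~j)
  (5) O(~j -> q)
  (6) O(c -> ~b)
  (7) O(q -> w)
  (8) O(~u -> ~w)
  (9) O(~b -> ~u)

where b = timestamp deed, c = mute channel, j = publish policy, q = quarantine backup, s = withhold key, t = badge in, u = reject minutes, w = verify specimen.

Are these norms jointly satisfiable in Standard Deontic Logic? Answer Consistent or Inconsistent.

By case analysis on ~t: premise 4 gives O(~t -> ~j) and premise 1 gives O(t -> ~j), so O(~j) either way.
With premise 5, O(~j -> q), the K-axiom yields O(q).
Applying K to premise 7 (O(q -> w)) and O(q) yields O(w).
The contrapositive of premise 8 (O(~u -> ~w)) is O(w -> u), and O(w) is already established, so O(u).
Premise 9 is O(~b -> ~u); contrapositively O(u -> b). Since O(u) holds, K gives O(b).
Premise 6 is O(c -> ~b); contrapositively O(b -> ~c). Since O(b) holds, K gives O(~c).
However, premise 2 gives O(c).
We now have both O(~c) and O(c) — c is simultaneously obligatory and forbidden, violating the D-axiom.

Inconsistent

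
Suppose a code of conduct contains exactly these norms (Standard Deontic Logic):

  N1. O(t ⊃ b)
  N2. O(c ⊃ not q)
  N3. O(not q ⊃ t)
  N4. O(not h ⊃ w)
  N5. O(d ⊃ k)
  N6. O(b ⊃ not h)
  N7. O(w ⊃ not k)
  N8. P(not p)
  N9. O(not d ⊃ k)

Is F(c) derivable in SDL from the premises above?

By case analysis on d: premise 5 gives O(d ⊃ k) and premise 9 gives O(not d ⊃ k), so O(k) either way.
The contrapositive of premise 7 (O(w ⊃ not k)) is O(k ⊃ not w), and O(k) is already established, so O(not w).
The contrapositive of premise 4 (O(not h ⊃ w)) is O(not w ⊃ h), and O(not w) is already established, so O(h).
The contrapositive of premise 6 (O(b ⊃ not h)) is O(h ⊃ not b), and O(h) is already established, so O(not b).
Premise 1, O(t ⊃ b), contraposes to O(not b ⊃ not t); with O(not b) we get O(not t).
Premise 3 is O(not q ⊃ t); contrapositively O(not t ⊃ q). Since O(not t) holds, K gives O(q).
The contrapositive of premise 2 (O(c ⊃ not q)) is O(q ⊃ not c), and O(q) is already established, so O(not c).
Premise 8 does not contribute to this derivation.
So O(not c) holds, i.e. F(c). The claim follows.

Yes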